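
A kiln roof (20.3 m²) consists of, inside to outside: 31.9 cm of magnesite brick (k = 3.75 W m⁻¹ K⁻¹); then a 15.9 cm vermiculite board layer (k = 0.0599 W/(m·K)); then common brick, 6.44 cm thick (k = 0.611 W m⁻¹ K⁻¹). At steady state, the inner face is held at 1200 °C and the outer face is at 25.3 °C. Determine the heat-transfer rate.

Q = 8.38 kW

Series thermal resistances, inner to outer:
  R_magnesite brick = L/(kA) = 0.319/(3.75·20.3) = 0.004190 K/W
  R_vermiculite board = L/(kA) = 0.159/(0.0599·20.3) = 0.1308 K/W
  R_common brick = L/(kA) = 0.0644/(0.611·20.3) = 0.005192 K/W
ΣR = 0.004190 + 0.1308 + 0.005192 = 0.1402 K/W
Q = ΔT/ΣR = (1200 °C − 25.3 °C)/0.1402 = 8380 W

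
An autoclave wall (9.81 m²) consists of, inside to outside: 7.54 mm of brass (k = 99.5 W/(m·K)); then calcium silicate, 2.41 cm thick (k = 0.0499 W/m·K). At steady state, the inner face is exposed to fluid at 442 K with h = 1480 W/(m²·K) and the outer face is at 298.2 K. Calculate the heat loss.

Q = 2920 W

Resistance network (inner→outer):
  R_conv,in = 1/(hA) = 1/(1480·9.81) = 6.888×10^-5 K/W
  R_brass = L/(kA) = 0.00754/(99.5·9.81) = 7.725×10^-6 K/W
  R_calcium silicate = L/(kA) = 0.0241/(0.0499·9.81) = 0.04923 K/W
ΣR = 6.888×10^-5 + 7.725×10^-6 + 0.04923 = 0.04931 K/W
Q = ΔT/ΣR = (442 K − 298.2 K)/0.04931 = 2920 W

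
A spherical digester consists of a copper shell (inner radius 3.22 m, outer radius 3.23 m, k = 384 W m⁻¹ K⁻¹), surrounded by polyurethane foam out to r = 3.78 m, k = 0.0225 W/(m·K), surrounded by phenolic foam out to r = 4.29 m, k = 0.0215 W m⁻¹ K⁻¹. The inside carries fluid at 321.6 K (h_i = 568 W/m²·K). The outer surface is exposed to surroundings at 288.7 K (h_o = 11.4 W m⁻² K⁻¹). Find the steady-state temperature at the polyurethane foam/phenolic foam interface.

T = 302.6 K

Resistance network (inner→outer):
  R_conv,in = 1/(4πr²h) = 1/(4π·3.22²·568) = 1.351×10^-5 K/W
  R_copper = (1/3.22 − 1/3.23)/(4πk) = 9.615×10^-4/(4π·384) = 1.993×10^-7 K/W
  R_polyurethane foam = (1/3.23 − 1/3.78)/(4πk) = 0.04505/(4π·0.0225) = 0.1593 K/W
  R_phenolic foam = (1/3.78 − 1/4.29)/(4πk) = 0.03145/(4π·0.0215) = 0.1164 K/W
  R_conv,out = 1/(4πr²h) = 1/(4π·4.29²·11.4) = 3.793×10^-4 K/W
ΣR = 1.351×10^-5 + 1.993×10^-7 + 0.1593 + 0.1164 + 3.793×10^-4 = 0.2761 K/W
Q = ΔT/ΣR = (321.6 K − 288.7 K)/0.2761 = 119.2 W
From the inner boundary to the polyurethane foam/phenolic foam interface, ΣR_partial = 0.1593 K/W.
T_interface = T_in − Q·ΣR_partial = 321.6 K − (119.2)(0.1593) = 302.6 K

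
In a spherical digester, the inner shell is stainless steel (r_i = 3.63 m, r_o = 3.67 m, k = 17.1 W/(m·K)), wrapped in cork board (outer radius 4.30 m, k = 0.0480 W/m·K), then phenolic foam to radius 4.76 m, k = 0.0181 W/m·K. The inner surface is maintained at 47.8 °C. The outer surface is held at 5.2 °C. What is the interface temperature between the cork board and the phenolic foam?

Series thermal resistances, inner to outer:
  R_stainless steel = (1/3.63 − 1/3.67)/(4πk) = 0.003003/(4π·17.1) = 1.397×10^-5 K/W
  R_cork board = (1/3.67 − 1/4.30)/(4πk) = 0.03992/(4π·0.0480) = 0.06618 K/W
  R_phenolic foam = (1/4.30 − 1/4.76)/(4πk) = 0.02247/(4π·0.0181) = 0.09881 K/W
ΣR = 1.397×10^-5 + 0.06618 + 0.09881 = 0.1650 K/W
Q = ΔT/ΣR = (47.8 °C − 5.2 °C)/0.1650 = 258.2 W
From the inner boundary to the cork board/phenolic foam interface, ΣR_partial = 0.06619 K/W.
T_interface = T_in − Q·ΣR_partial = 47.8 °C − (258.2)(0.06619) = 30.7 °C

T = 30.7 °C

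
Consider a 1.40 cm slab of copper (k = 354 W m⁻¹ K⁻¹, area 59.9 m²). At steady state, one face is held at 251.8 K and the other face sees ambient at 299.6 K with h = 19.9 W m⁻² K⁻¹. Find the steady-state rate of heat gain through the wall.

Q = 56900 W

Treat each layer as a resistance in series:
  R_copper = L/(kA) = 0.0140/(354·59.9) = 6.602×10^-7 K/W
  R_conv,out = 1/(hA) = 1/(19.9·59.9) = 8.389×10^-4 K/W
ΣR = 6.602×10^-7 + 8.389×10^-4 = 8.396×10^-4 K/W
Q = ΔT/ΣR = (251.8 K − 299.6 K)/8.396×10^-4 = -56900 W
(Negative Q ⇒ heat flows inward; heat gain = 56900 W.)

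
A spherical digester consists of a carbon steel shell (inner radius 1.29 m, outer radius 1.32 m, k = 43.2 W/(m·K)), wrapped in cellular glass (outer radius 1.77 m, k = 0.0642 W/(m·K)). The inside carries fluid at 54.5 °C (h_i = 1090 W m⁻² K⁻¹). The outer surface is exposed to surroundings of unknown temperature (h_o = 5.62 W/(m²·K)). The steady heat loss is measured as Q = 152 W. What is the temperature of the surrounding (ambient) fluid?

T_out = 17.5 °C

Series resistances:
  R_conv,in = 1/(4πr²h) = 1/(4π·1.29²·1090) = 4.387×10^-5 K/W
  R_carbon steel = (1/1.29 − 1/1.32)/(4πk) = 0.01762/(4π·43.2) = 3.245×10^-5 K/W
  R_cellular glass = (1/1.32 − 1/1.77)/(4πk) = 0.1926/(4π·0.0642) = 0.2387 K/W
  R_conv,out = 1/(4πr²h) = 1/(4π·1.77²·5.62) = 0.004520 K/W
ΣR = 0.2433 K/W
ΔT = Q·ΣR = 152 × 0.2433 = 36.98 K
Heat flows outward, so T_out = T_in − ΔT = 54.5 − 36.98 = 17.5 °C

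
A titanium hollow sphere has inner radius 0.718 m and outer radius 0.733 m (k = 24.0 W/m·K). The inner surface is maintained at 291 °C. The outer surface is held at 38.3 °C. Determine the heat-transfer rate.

Q = 4πk·ΔT/(1/r₁ − 1/r₂) = 4π × 24.0 × 252.7 / (1/0.718 − 1/0.733) = 2.67×10^6 W

Q = 2.67×10^6 W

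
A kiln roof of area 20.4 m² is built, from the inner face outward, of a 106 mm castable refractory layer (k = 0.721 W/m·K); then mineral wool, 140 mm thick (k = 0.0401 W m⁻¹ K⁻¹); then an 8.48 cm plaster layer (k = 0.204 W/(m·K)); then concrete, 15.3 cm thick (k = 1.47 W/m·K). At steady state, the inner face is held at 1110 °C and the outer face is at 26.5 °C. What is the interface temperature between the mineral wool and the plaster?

T = 162 °C

Treat each layer as a resistance in series:
  R_castable refractory = L/(kA) = 0.106/(0.721·20.4) = 0.007207 K/W
  R_mineral wool = L/(kA) = 0.140/(0.0401·20.4) = 0.1711 K/W
  R_plaster = L/(kA) = 0.0848/(0.204·20.4) = 0.02038 K/W
  R_concrete = L/(kA) = 0.153/(1.47·20.4) = 0.005102 K/W
ΣR = 0.007207 + 0.1711 + 0.02038 + 0.005102 = 0.2038 K/W
Q = ΔT/ΣR = (1110 °C − 26.5 °C)/0.2038 = 5316 W
From the inner boundary to the mineral wool/plaster interface, ΣR_partial = 0.1783 K/W.
T_interface = T_in − Q·ΣR_partial = 1110 °C − (5316)(0.1783) = 162 °C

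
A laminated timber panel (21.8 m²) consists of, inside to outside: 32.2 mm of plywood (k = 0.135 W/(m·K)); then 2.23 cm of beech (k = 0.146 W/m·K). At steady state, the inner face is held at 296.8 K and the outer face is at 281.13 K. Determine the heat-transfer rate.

Series thermal resistances, inner to outer:
  R_plywood = L/(kA) = 0.0322/(0.135·21.8) = 0.01094 K/W
  R_beech = L/(kA) = 0.0223/(0.146·21.8) = 0.007006 K/W
ΣR = 0.01094 + 0.007006 = 0.01795 K/W
Q = ΔT/ΣR = (296.8 K − 281.13 K)/0.01795 = 873 W

Q = 873 W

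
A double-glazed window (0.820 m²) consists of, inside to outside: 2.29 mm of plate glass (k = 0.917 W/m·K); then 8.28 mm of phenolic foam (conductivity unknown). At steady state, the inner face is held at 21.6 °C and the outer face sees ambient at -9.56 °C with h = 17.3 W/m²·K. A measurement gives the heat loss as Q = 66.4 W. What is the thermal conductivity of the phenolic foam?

ΣR = ΔT/Q = |21.6 − -9.56|/66.4 = 0.4693 K/W
Known resistances:
  R_plate glass = L/(kA) = 0.00229/(0.917·0.820) = 0.003045 K/W
  R_conv,out = 1/(hA) = 1/(17.3·0.820) = 0.07049 K/W
R_phenolic foam = ΣR − ΣR_known = 0.4693 − 0.07354 = 0.3958 K/W
L/(kA) = 0.3958 ⇒ k = 0.00828/(0.3958·0.820) = 0.0255 W/m·K

k = 0.0255 W/m·K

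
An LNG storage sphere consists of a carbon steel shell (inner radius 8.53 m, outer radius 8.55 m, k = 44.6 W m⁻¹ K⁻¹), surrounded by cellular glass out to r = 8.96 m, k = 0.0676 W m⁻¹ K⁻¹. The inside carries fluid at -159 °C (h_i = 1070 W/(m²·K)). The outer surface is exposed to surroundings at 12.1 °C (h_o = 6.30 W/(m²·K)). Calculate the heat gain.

Resistance network (inner→outer):
  R_conv,in = 1/(4πr²h) = 1/(4π·8.53²·1070) = 1.022×10^-6 K/W
  R_carbon steel = (1/8.53 − 1/8.55)/(4πk) = 2.742×10^-4/(4π·44.6) = 4.893×10^-7 K/W
  R_cellular glass = (1/8.55 − 1/8.96)/(4πk) = 0.005352/(4π·0.0676) = 0.006300 K/W
  R_conv,out = 1/(4πr²h) = 1/(4π·8.96²·6.30) = 1.573×10^-4 K/W
ΣR = 1.022×10^-6 + 4.893×10^-7 + 0.006300 + 1.573×10^-4 = 0.006459 K/W
Q = ΔT/ΣR = (-159 °C − 12.1 °C)/0.006459 = -26500 W
(Negative Q ⇒ heat flows inward; heat gain = 26500 W.)

Q = 26500 W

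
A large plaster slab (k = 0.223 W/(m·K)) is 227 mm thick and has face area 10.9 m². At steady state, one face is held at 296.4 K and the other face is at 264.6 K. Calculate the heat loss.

Q = kA·ΔT/L = 0.223 × 10.9 × |296.4 K − 264.6 K| / 0.227 = 341 W

Q = 341 W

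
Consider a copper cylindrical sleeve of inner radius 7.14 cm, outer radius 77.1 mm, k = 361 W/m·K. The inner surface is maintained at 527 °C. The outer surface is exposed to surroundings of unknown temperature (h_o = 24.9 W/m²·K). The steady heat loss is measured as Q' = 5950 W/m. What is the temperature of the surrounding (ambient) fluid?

T_out = 33.5 °C

Sum the resistances:
  R'_copper = ln(0.0771/0.0714)/(2πk) = 0.07681/(2π·361) = 3.386×10^-5 m·K/W
  R'_conv,out = 1/(2πr h) = 1/(2π·0.0771·24.9) = 0.08290 m·K/W
ΣR = 0.08294 m·K/W
ΔT = Q'·ΣR = 5950 × 0.08294 = 493.5 K
Heat flows outward, so T_out = T_in − ΔT = 527 − 493.5 = 33.5 °C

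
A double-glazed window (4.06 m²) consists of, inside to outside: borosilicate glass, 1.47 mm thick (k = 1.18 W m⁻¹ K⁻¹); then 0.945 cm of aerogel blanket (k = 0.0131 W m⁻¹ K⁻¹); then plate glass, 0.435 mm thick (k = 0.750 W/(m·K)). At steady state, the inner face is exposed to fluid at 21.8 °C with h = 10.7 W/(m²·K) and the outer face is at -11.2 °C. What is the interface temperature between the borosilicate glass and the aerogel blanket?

Series thermal resistances, inner to outer:
  R_conv,in = 1/(hA) = 1/(10.7·4.06) = 0.02302 K/W
  R_borosilicate glass = L/(kA) = 0.00147/(1.18·4.06) = 3.068×10^-4 K/W
  R_aerogel blanket = L/(kA) = 0.00945/(0.0131·4.06) = 0.1777 K/W
  R_plate glass = L/(kA) = 4.35×10^-4/(0.750·4.06) = 1.429×10^-4 K/W
ΣR = 0.02302 + 3.068×10^-4 + 0.1777 + 1.429×10^-4 = 0.2012 K/W
Q = ΔT/ΣR = (21.8 °C − -11.2 °C)/0.2012 = 164.0 W
From the inner boundary to the borosilicate glass/aerogel blanket interface, ΣR_partial = 0.02333 K/W.
T_interface = T_in − Q·ΣR_partial = 21.8 °C − (164.0)(0.02333) = 18.0 °C

T = 18.0 °C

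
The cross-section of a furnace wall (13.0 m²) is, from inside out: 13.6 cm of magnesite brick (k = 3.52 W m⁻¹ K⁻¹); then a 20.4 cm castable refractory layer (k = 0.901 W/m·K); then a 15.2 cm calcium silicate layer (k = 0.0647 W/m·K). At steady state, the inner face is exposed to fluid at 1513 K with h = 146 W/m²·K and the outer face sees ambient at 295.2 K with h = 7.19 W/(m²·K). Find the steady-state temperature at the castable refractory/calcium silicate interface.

T = 1393 K

Series thermal resistances, inner to outer:
  R_conv,in = 1/(hA) = 1/(146·13.0) = 5.269×10^-4 K/W
  R_magnesite brick = L/(kA) = 0.136/(3.52·13.0) = 0.002972 K/W
  R_castable refractory = L/(kA) = 0.204/(0.901·13.0) = 0.01742 K/W
  R_calcium silicate = L/(kA) = 0.152/(0.0647·13.0) = 0.1807 K/W
  R_conv,out = 1/(hA) = 1/(7.19·13.0) = 0.01070 K/W
ΣR = 5.269×10^-4 + 0.002972 + 0.01742 + 0.1807 + 0.01070 = 0.2123 K/W
Q = ΔT/ΣR = (1513 K − 295.2 K)/0.2123 = 5736 W
From the inner boundary to the castable refractory/calcium silicate interface, ΣR_partial = 0.02092 K/W.
T_interface = T_in − Q·ΣR_partial = 1513 K − (5736)(0.02092) = 1393 K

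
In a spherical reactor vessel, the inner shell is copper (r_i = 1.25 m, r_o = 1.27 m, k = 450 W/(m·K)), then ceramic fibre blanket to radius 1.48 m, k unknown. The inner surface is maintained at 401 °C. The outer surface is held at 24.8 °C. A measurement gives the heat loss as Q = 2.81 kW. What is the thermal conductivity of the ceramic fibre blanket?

ΣR = ΔT/Q = |401 − 24.8|/2810 = 0.1339 K/W
Known resistances:
  R_copper = (1/1.25 − 1/1.27)/(4πk) = 0.01260/(4π·450) = 2.228×10^-6 K/W
R_ceramic fibre blanket = ΣR − ΣR_known = 0.1339 − 2.228×10^-6 = 0.1339 K/W
(1/r₁−1/r₂)/(4πk) = 0.1339 ⇒ k = 0.1117/(4π·0.1339) = 0.0664 W/m·K

k = 0.0664 W/m·K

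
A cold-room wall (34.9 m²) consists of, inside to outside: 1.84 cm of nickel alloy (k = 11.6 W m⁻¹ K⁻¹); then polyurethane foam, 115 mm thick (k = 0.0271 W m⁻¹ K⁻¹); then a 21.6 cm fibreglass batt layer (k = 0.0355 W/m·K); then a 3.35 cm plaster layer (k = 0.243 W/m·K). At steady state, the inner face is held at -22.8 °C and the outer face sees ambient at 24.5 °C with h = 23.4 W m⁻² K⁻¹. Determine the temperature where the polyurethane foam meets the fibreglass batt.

T = -3.70 °C

Resistance network (inner→outer):
  R_nickel alloy = L/(kA) = 0.0184/(11.6·34.9) = 4.545×10^-5 K/W
  R_polyurethane foam = L/(kA) = 0.115/(0.0271·34.9) = 0.1216 K/W
  R_fibreglass batt = L/(kA) = 0.216/(0.0355·34.9) = 0.1743 K/W
  R_plaster = L/(kA) = 0.0335/(0.243·34.9) = 0.003950 K/W
  R_conv,out = 1/(hA) = 1/(23.4·34.9) = 0.001224 K/W
ΣR = 4.545×10^-5 + 0.1216 + 0.1743 + 0.003950 + 0.001224 = 0.3011 K/W
Q = ΔT/ΣR = (-22.8 °C − 24.5 °C)/0.3011 = -157.1 W
From the inner boundary to the polyurethane foam/fibreglass batt interface, ΣR_partial = 0.1216 K/W.
T_interface = T_in − Q·ΣR_partial = -22.8 °C − (-157.1)(0.1216) = -3.70 °C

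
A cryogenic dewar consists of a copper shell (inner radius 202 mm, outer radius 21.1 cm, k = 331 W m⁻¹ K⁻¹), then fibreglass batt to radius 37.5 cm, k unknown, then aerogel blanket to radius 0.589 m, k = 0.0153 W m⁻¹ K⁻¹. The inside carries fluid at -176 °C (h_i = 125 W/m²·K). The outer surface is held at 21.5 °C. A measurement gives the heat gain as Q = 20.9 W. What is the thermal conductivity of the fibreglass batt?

k = 0.0375 W/m·K

ΣR = ΔT/Q = |-176 − 21.5|/20.9 = 9.450 K/W
Known resistances:
  R_conv,in = 1/(4πr²h) = 1/(4π·0.202²·125) = 0.01560 K/W
  R_copper = (1/0.202 − 1/0.211)/(4πk) = 0.2112/(4π·331) = 5.077×10^-5 K/W
  R_aerogel blanket = (1/0.375 − 1/0.589)/(4πk) = 0.9689/(4π·0.0153) = 5.039 K/W
R_fibreglass batt = ΣR − ΣR_known = 9.450 − 5.055 = 4.395 K/W
(1/r₁−1/r₂)/(4πk) = 4.395 ⇒ k = 2.073/(4π·4.395) = 0.0375 W/m·K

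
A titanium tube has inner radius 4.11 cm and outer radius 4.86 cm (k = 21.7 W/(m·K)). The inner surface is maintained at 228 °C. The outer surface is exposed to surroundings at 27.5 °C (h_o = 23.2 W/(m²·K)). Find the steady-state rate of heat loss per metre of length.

Q' = 1410 W/m

Resistance network (inner→outer):
  R'_titanium = ln(0.0486/0.0411)/(2πk) = 0.1676/(2π·21.7) = 0.001229 m·K/W
  R'_conv,out = 1/(2πr h) = 1/(2π·0.0486·23.2) = 0.1412 m·K/W
ΣR = 0.001229 + 0.1412 = 0.1424 m·K/W
Q' = ΔT/ΣR = (228 °C − 27.5 °C)/0.1424 = 1410 W/m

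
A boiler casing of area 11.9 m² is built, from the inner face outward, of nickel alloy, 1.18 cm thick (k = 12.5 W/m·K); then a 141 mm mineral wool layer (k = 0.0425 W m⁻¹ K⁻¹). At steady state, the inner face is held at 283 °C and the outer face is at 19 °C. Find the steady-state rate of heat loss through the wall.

Resistance network (inner→outer):
  R_nickel alloy = L/(kA) = 0.0118/(12.5·11.9) = 7.933×10^-5 K/W
  R_mineral wool = L/(kA) = 0.141/(0.0425·11.9) = 0.2788 K/W
ΣR = 7.933×10^-5 + 0.2788 = 0.2789 K/W
Q = ΔT/ΣR = (283 °C − 19 °C)/0.2789 = 947 W

Q = 947 W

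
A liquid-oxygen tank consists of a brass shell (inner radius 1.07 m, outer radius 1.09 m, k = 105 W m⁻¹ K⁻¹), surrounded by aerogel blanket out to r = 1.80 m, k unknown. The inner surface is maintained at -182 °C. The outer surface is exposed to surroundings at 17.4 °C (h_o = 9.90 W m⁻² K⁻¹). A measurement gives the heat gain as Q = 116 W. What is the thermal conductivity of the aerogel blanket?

k = 0.0168 W/m·K

ΣR = ΔT/Q = |-182 − 17.4|/116 = 1.719 K/W
Known resistances:
  R_brass = (1/1.07 − 1/1.09)/(4πk) = 0.01715/(4π·105) = 1.300×10^-5 K/W
  R_conv,out = 1/(4πr²h) = 1/(4π·1.80²·9.90) = 0.002481 K/W
R_aerogel blanket = ΣR − ΣR_known = 1.719 − 0.002494 = 1.717 K/W
(1/r₁−1/r₂)/(4πk) = 1.717 ⇒ k = 0.3619/(4π·1.717) = 0.0168 W/m·K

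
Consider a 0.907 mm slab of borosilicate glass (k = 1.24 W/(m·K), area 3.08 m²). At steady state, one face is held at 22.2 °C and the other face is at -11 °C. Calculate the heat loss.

Q = 140 kW

Q = kA·ΔT/L = 1.24 × 3.08 × |22.2 °C − -11 °C| / 9.07×10^-4 = 1.40×10^5 W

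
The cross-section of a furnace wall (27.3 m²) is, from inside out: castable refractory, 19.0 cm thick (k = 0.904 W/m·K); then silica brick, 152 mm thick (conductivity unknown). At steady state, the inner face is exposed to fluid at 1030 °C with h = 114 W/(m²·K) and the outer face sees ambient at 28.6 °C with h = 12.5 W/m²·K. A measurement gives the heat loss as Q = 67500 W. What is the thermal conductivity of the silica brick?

ΣR = ΔT/Q = |1030 − 28.6|/67500 = 0.01484 K/W
Known resistances:
  R_conv,in = 1/(hA) = 1/(114·27.3) = 3.213×10^-4 K/W
  R_castable refractory = L/(kA) = 0.190/(0.904·27.3) = 0.007699 K/W
  R_conv,out = 1/(hA) = 1/(12.5·27.3) = 0.002930 K/W
R_silica brick = ΣR − ΣR_known = 0.01484 − 0.01095 = 0.003890 K/W
L/(kA) = 0.003890 ⇒ k = 0.152/(0.003890·27.3) = 1.43 W/m·K

k = 1.43 W/m·K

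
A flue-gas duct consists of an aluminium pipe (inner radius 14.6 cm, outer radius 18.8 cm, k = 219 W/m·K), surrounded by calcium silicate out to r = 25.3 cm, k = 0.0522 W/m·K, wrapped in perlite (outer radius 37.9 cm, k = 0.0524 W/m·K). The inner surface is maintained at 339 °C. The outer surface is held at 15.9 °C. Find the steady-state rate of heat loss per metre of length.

Resistance network (inner→outer):
  R'_aluminium = ln(0.188/0.146)/(2πk) = 0.2528/(2π·219) = 1.837×10^-4 m·K/W
  R'_calcium silicate = ln(0.253/0.188)/(2πk) = 0.2969/(2π·0.0522) = 0.9054 m·K/W
  R'_perlite = ln(0.379/0.253)/(2πk) = 0.4041/(2π·0.0524) = 1.228 m·K/W
ΣR = 1.837×10^-4 + 0.9054 + 1.228 = 2.134 m·K/W
Q' = ΔT/ΣR = (339 °C − 15.9 °C)/2.134 = 151 W/m

Q' = 151 W/m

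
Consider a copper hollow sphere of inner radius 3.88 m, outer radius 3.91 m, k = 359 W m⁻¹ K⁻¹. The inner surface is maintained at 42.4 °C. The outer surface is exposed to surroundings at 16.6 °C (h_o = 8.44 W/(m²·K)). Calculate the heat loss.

Q = 41.8 kW

Series thermal resistances, inner to outer:
  R_copper = (1/3.88 − 1/3.91)/(4πk) = 0.001977/(4π·359) = 4.383×10^-7 K/W
  R_conv,out = 1/(4πr²h) = 1/(4π·3.91²·8.44) = 6.167×10^-4 K/W
ΣR = 4.383×10^-7 + 6.167×10^-4 = 6.171×10^-4 K/W
Q = ΔT/ΣR = (42.4 °C − 16.6 °C)/6.171×10^-4 = 41800 W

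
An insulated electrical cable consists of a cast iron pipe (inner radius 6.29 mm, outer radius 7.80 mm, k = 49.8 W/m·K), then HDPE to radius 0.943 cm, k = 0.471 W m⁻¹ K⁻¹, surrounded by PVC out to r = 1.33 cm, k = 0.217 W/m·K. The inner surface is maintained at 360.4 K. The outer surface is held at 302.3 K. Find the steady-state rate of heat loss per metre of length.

Q' = 183 W/m

Treat each layer as a resistance in series:
  R'_cast iron = ln(0.00780/0.00629)/(2πk) = 0.2152/(2π·49.8) = 6.876×10^-4 m·K/W
  R'_HDPE = ln(0.00943/0.00780)/(2πk) = 0.1898/(2π·0.471) = 0.06413 m·K/W
  R'_PVC = ln(0.0133/0.00943)/(2πk) = 0.3439/(2π·0.217) = 0.2522 m·K/W
ΣR = 6.876×10^-4 + 0.06413 + 0.2522 = 0.3170 m·K/W
Q' = ΔT/ΣR = (360.4 K − 302.3 K)/0.3170 = 183 W/m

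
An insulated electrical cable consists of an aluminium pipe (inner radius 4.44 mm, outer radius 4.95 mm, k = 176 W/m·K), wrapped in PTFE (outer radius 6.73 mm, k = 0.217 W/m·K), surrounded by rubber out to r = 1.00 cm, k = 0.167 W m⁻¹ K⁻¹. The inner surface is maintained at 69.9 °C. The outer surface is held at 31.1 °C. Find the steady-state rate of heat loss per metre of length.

Treat each layer as a resistance in series:
  R'_aluminium = ln(0.00495/0.00444)/(2πk) = 0.1087/(2π·176) = 9.833×10^-5 m·K/W
  R'_PTFE = ln(0.00673/0.00495)/(2πk) = 0.3072/(2π·0.217) = 0.2253 m·K/W
  R'_rubber = ln(0.0100/0.00673)/(2πk) = 0.3960/(2π·0.167) = 0.3774 m·K/W
ΣR = 9.833×10^-5 + 0.2253 + 0.3774 = 0.6028 m·K/W
Q' = ΔT/ΣR = (69.9 °C − 31.1 °C)/0.6028 = 64.4 W/m

Q' = 64.4 W/m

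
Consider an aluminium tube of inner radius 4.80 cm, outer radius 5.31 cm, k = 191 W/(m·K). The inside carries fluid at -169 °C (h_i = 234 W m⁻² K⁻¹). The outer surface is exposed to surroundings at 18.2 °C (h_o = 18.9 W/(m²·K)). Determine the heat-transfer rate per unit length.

Treat each layer as a resistance in series:
  R'_conv,in = 1/(2πr h) = 1/(2π·0.0480·234) = 0.01417 m·K/W
  R'_aluminium = ln(0.0531/0.0480)/(2πk) = 0.1010/(2π·191) = 8.414×10^-5 m·K/W
  R'_conv,out = 1/(2πr h) = 1/(2π·0.0531·18.9) = 0.1586 m·K/W
ΣR = 0.01417 + 8.414×10^-5 + 0.1586 = 0.1729 m·K/W
Q' = ΔT/ΣR = (-169 °C − 18.2 °C)/0.1729 = -1080 W/m
(Negative Q' ⇒ heat flows inward; heat gain = 1080 W/m.)

Q' = 1080 W/m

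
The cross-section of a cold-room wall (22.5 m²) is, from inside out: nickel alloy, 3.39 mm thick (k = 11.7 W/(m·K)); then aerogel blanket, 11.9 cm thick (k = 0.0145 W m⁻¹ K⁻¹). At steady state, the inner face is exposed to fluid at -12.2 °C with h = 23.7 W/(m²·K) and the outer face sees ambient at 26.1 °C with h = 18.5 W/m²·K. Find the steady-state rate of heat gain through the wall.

Q = 104 W

Series thermal resistances, inner to outer:
  R_conv,in = 1/(hA) = 1/(23.7·22.5) = 0.001875 K/W
  R_nickel alloy = L/(kA) = 0.00339/(11.7·22.5) = 1.288×10^-5 K/W
  R_aerogel blanket = L/(kA) = 0.119/(0.0145·22.5) = 0.3648 K/W
  R_conv,out = 1/(hA) = 1/(18.5·22.5) = 0.002402 K/W
ΣR = 0.001875 + 1.288×10^-5 + 0.3648 + 0.002402 = 0.3691 K/W
Q = ΔT/ΣR = (-12.2 °C − 26.1 °C)/0.3691 = -104 W
(Negative Q ⇒ heat flows inward; heat gain = 104 W.)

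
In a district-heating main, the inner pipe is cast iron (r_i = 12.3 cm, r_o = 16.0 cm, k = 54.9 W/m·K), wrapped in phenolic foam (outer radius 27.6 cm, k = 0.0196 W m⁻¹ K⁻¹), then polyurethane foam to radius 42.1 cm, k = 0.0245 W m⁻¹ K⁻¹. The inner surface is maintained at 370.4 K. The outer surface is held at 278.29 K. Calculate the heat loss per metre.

Treat each layer as a resistance in series:
  R'_cast iron = ln(0.160/0.123)/(2πk) = 0.2630/(2π·54.9) = 7.624×10^-4 m·K/W
  R'_phenolic foam = ln(0.276/0.160)/(2πk) = 0.5452/(2π·0.0196) = 4.427 m·K/W
  R'_polyurethane foam = ln(0.421/0.276)/(2πk) = 0.4222/(2π·0.0245) = 2.743 m·K/W
ΣR = 7.624×10^-4 + 4.427 + 2.743 = 7.171 m·K/W
Q' = ΔT/ΣR = (370.4 K − 278.29 K)/7.171 = 12.8 W/m

Q' = 12.8 W/m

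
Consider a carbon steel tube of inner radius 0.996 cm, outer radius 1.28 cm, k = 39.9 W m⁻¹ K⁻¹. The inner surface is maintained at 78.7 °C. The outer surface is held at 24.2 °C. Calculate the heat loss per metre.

Q' = 2πk·ΔT/ln(r₂/r₁) = 2π × 39.9 × 54.5 / ln(0.0128/0.00996) = 54500 W/m

Q' = 54500 W/m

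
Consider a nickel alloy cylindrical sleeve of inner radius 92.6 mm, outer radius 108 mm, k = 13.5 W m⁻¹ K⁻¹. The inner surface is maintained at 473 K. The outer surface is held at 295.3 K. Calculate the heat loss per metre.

Q' = 98000 W/m

Q' = 2πk·ΔT/ln(r₂/r₁) = 2π × 13.5 × 177.7 / ln(0.108/0.0926) = 98000 W/m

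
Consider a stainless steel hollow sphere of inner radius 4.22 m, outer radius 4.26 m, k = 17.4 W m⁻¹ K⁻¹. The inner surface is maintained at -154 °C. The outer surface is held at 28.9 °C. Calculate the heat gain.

Q = 18000 kW

Q = 4πk·ΔT/(1/r₁ − 1/r₂) = 4π × 17.4 × 182.9 / (1/4.22 − 1/4.26) = 1.80×10^7 W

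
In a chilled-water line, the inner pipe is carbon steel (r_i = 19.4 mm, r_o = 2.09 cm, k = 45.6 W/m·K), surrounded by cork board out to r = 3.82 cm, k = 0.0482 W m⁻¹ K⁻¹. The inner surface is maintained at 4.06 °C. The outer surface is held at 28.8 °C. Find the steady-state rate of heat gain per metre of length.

Q' = 12.4 W/m

Resistance network (inner→outer):
  R'_carbon steel = ln(0.0209/0.0194)/(2πk) = 0.07448/(2π·45.6) = 2.599×10^-4 m·K/W
  R'_cork board = ln(0.0382/0.0209)/(2πk) = 0.6031/(2π·0.0482) = 1.991 m·K/W
ΣR = 2.599×10^-4 + 1.991 = 1.991 m·K/W
Q' = ΔT/ΣR = (4.06 °C − 28.8 °C)/1.991 = -12.4 W/m
(Negative Q' ⇒ heat flows inward; heat gain = 12.4 W/m.)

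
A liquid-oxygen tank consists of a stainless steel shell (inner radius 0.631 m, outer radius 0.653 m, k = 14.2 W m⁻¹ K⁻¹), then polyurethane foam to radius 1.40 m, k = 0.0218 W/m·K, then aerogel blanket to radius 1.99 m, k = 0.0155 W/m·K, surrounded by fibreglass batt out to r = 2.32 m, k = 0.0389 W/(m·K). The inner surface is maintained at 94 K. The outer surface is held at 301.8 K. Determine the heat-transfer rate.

Resistance network (inner→outer):
  R_stainless steel = (1/0.631 − 1/0.653)/(4πk) = 0.05339/(4π·14.2) = 2.992×10^-4 K/W
  R_polyurethane foam = (1/0.653 − 1/1.40)/(4πk) = 0.8171/(4π·0.0218) = 2.983 K/W
  R_aerogel blanket = (1/1.40 − 1/1.99)/(4πk) = 0.2118/(4π·0.0155) = 1.087 K/W
  R_fibreglass batt = (1/1.99 − 1/2.32)/(4πk) = 0.07148/(4π·0.0389) = 0.1462 K/W
ΣR = 2.992×10^-4 + 2.983 + 1.087 + 0.1462 = 4.216 K/W
Q = ΔT/ΣR = (94 K − 301.8 K)/4.216 = -49.3 W
(Negative Q ⇒ heat flows inward; heat gain = 49.3 W.)

Q = 49.3 W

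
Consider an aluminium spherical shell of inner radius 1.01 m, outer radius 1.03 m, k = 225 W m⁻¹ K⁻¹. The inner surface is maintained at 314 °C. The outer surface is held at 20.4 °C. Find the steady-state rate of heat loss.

Q = 4.32×10^7 W

Q = 4πk·ΔT/(1/r₁ − 1/r₂) = 4π × 225 × 293.6 / (1/1.01 − 1/1.03) = 4.32×10^7 W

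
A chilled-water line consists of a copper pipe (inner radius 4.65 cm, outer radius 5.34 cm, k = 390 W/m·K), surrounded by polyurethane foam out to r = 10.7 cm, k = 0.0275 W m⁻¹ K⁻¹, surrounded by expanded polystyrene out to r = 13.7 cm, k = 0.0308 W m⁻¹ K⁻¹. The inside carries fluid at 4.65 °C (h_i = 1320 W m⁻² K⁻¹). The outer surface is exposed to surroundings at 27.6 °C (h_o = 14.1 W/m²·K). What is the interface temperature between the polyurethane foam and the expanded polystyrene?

Resistance network (inner→outer):
  R'_conv,in = 1/(2πr h) = 1/(2π·0.0465·1320) = 0.002593 m·K/W
  R'_copper = ln(0.0534/0.0465)/(2πk) = 0.1384/(2π·390) = 5.646×10^-5 m·K/W
  R'_polyurethane foam = ln(0.107/0.0534)/(2πk) = 0.6950/(2π·0.0275) = 4.022 m·K/W
  R'_expanded polystyrene = ln(0.137/0.107)/(2πk) = 0.2472/(2π·0.0308) = 1.277 m·K/W
  R'_conv,out = 1/(2πr h) = 1/(2π·0.137·14.1) = 0.08239 m·K/W
ΣR = 0.002593 + 5.646×10^-5 + 4.022 + 1.277 + 0.08239 = 5.384 m·K/W
Q' = ΔT/ΣR = (4.65 °C − 27.6 °C)/5.384 = -4.263 W/m
From the inner boundary to the polyurethane foam/expanded polystyrene interface, ΣR_partial = 4.025 m·K/W.
T_interface = T_in − Q'·ΣR_partial = 4.65 °C − (-4.263)(4.025) = 21.8 °C

T = 21.8 °C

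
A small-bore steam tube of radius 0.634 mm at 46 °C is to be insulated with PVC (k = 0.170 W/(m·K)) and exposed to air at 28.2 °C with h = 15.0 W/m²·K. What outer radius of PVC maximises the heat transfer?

r_cr = 1.13 cm

For a cylinder, r_cr = k_ins/h = 0.170/15.0 = 0.0113 m = 1.13 cm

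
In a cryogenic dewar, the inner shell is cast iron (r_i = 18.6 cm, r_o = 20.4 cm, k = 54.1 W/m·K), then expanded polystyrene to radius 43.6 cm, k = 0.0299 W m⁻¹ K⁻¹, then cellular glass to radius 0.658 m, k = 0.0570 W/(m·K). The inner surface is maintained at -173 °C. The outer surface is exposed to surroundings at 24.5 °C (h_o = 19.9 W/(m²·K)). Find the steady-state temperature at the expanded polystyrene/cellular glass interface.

Treat each layer as a resistance in series:
  R_cast iron = (1/0.186 − 1/0.204)/(4πk) = 0.4744/(4π·54.1) = 6.978×10^-4 K/W
  R_expanded polystyrene = (1/0.204 − 1/0.436)/(4πk) = 2.608/(4π·0.0299) = 6.942 K/W
  R_cellular glass = (1/0.436 − 1/0.658)/(4πk) = 0.7738/(4π·0.0570) = 1.080 K/W
  R_conv,out = 1/(4πr²h) = 1/(4π·0.658²·19.9) = 0.009236 K/W
ΣR = 6.978×10^-4 + 6.942 + 1.080 + 0.009236 = 8.032 K/W
Q = ΔT/ΣR = (-173 °C − 24.5 °C)/8.032 = -24.59 W
From the inner boundary to the expanded polystyrene/cellular glass interface, ΣR_partial = 6.943 K/W.
T_interface = T_in − Q·ΣR_partial = -173 °C − (-24.59)(6.943) = -2.3 °C

T = -2.3 °C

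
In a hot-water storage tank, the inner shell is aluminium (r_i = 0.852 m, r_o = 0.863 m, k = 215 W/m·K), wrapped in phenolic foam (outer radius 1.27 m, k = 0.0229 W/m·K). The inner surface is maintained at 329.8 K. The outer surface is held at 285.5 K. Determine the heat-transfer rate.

Resistance network (inner→outer):
  R_aluminium = (1/0.852 − 1/0.863)/(4πk) = 0.01496/(4π·215) = 5.537×10^-6 K/W
  R_phenolic foam = (1/0.863 − 1/1.27)/(4πk) = 0.3713/(4π·0.0229) = 1.290 K/W
ΣR = 5.537×10^-6 + 1.290 = 1.290 K/W
Q = ΔT/ΣR = (329.8 K − 285.5 K)/1.290 = 34.3 W

Q = 34.3 W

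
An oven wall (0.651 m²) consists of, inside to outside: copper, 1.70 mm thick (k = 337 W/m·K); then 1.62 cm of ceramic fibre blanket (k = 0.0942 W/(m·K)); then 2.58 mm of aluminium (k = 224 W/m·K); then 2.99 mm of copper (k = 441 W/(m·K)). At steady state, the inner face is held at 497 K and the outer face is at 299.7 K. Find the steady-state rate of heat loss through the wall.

Q = 747 W

Treat each layer as a resistance in series:
  R_copper = L/(kA) = 0.00170/(337·0.651) = 7.749×10^-6 K/W
  R_ceramic fibre blanket = L/(kA) = 0.0162/(0.0942·0.651) = 0.2642 K/W
  R_aluminium = L/(kA) = 0.00258/(224·0.651) = 1.769×10^-5 K/W
  R_copper = L/(kA) = 0.00299/(441·0.651) = 1.041×10^-5 K/W
ΣR = 7.749×10^-6 + 0.2642 + 1.769×10^-5 + 1.041×10^-5 = 0.2642 K/W
Q = ΔT/ΣR = (497 K − 299.7 K)/0.2642 = 747 W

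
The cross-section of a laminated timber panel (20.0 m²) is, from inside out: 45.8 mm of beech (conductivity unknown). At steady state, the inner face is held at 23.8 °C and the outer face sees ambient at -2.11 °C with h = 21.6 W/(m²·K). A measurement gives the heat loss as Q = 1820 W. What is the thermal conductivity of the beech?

k = 0.192 W/m·K

ΣR = ΔT/Q = |23.8 − -2.11|/1820 = 0.01424 K/W
Known resistances:
  R_conv,out = 1/(hA) = 1/(21.6·20.0) = 0.002315 K/W
R_beech = ΣR − ΣR_known = 0.01424 − 0.002315 = 0.01192 K/W
L/(kA) = 0.01192 ⇒ k = 0.0458/(0.01192·20.0) = 0.192 W/m·K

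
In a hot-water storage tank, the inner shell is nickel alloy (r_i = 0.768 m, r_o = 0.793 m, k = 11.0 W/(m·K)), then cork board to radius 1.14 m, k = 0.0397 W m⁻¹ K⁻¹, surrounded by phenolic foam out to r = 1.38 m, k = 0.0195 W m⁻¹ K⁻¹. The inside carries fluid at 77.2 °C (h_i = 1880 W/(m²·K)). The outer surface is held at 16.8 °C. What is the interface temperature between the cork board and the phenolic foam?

Treat each layer as a resistance in series:
  R_conv,in = 1/(4πr²h) = 1/(4π·0.768²·1880) = 7.176×10^-5 K/W
  R_nickel alloy = (1/0.768 − 1/0.793)/(4πk) = 0.04105/(4π·11.0) = 2.970×10^-4 K/W
  R_cork board = (1/0.793 − 1/1.14)/(4πk) = 0.3838/(4π·0.0397) = 0.7694 K/W
  R_phenolic foam = (1/1.14 − 1/1.38)/(4πk) = 0.1526/(4π·0.0195) = 0.6226 K/W
ΣR = 7.176×10^-5 + 2.970×10^-4 + 0.7694 + 0.6226 = 1.392 K/W
Q = ΔT/ΣR = (77.2 °C − 16.8 °C)/1.392 = 43.39 W
From the inner boundary to the cork board/phenolic foam interface, ΣR_partial = 0.7698 K/W.
T_interface = T_in − Q·ΣR_partial = 77.2 °C − (43.39)(0.7698) = 43.8 °C

T = 43.8 °C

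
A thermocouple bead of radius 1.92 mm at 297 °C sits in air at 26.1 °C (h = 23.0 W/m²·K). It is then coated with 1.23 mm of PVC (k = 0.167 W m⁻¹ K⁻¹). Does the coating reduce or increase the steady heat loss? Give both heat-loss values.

Critical radius for a sphere: r_cr = 2k/h = 0.0145 m = 1.45 cm.
Outer radius after coating: r₂ = 0.00192 + 0.00123 = 0.00315 m.
Since r₁ < r_cr and r₂ ≤ r_cr, the coating moves toward the maximum at r_cr — heat loss rises.
Bare: R = 1/(4πr₁²h) = 938.6 K/W; Q = 270.9/938.6 = 0.289 W.
Coated: R = R_cond + R_conv = 445.6 K/W; Q = 270.9/445.6 = 0.608 W.

increases: 0.289 → 0.608 W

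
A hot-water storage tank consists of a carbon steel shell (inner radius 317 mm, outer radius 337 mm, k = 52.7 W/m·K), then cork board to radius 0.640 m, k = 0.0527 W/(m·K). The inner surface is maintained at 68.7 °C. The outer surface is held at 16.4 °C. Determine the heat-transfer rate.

Treat each layer as a resistance in series:
  R_carbon steel = (1/0.317 − 1/0.337)/(4πk) = 0.1872/(4π·52.7) = 2.827×10^-4 K/W
  R_cork board = (1/0.337 − 1/0.640)/(4πk) = 1.405/(4π·0.0527) = 2.121 K/W
ΣR = 2.827×10^-4 + 2.121 = 2.121 K/W
Q = ΔT/ΣR = (68.7 °C − 16.4 °C)/2.121 = 24.7 W

Q = 24.7 W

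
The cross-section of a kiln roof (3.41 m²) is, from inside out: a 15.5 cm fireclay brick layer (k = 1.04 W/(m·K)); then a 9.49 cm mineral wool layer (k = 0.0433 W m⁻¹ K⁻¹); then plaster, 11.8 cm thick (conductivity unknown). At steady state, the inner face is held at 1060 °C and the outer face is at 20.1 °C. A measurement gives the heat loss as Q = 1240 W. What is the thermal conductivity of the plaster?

ΣR = ΔT/Q = |1060 − 20.1|/1240 = 0.8386 K/W
Known resistances:
  R_fireclay brick = L/(kA) = 0.155/(1.04·3.41) = 0.04371 K/W
  R_mineral wool = L/(kA) = 0.0949/(0.0433·3.41) = 0.6427 K/W
R_plaster = ΣR − ΣR_known = 0.8386 − 0.6864 = 0.1522 K/W
L/(kA) = 0.1522 ⇒ k = 0.118/(0.1522·3.41) = 0.227 W/m·K

k = 0.227 W/m·K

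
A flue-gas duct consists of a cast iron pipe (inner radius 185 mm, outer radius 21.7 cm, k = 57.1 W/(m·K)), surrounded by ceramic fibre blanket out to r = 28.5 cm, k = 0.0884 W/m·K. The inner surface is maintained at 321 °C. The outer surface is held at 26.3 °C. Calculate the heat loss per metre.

Series thermal resistances, inner to outer:
  R'_cast iron = ln(0.217/0.185)/(2πk) = 0.1595/(2π·57.1) = 4.447×10^-4 m·K/W
  R'_ceramic fibre blanket = ln(0.285/0.217)/(2πk) = 0.2726/(2π·0.0884) = 0.4908 m·K/W
ΣR = 4.447×10^-4 + 0.4908 = 0.4912 m·K/W
Q' = ΔT/ΣR = (321 °C − 26.3 °C)/0.4912 = 600 W/m

Q' = 600 W/m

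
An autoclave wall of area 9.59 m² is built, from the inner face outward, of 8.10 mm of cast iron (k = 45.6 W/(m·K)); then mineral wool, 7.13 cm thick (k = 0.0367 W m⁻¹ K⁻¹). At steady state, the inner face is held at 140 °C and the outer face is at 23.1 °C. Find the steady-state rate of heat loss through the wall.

Q = 577 W

Treat each layer as a resistance in series:
  R_cast iron = L/(kA) = 0.00810/(45.6·9.59) = 1.852×10^-5 K/W
  R_mineral wool = L/(kA) = 0.0713/(0.0367·9.59) = 0.2026 K/W
ΣR = 1.852×10^-5 + 0.2026 = 0.2026 K/W
Q = ΔT/ΣR = (140 °C − 23.1 °C)/0.2026 = 577 W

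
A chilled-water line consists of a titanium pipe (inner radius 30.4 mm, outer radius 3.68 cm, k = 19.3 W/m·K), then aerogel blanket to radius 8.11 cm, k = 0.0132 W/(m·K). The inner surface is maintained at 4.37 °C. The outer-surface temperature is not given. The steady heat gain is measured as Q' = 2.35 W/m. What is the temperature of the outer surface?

T_out = 26.8 °C

Series resistances:
  R'_titanium = ln(0.0368/0.0304)/(2πk) = 0.1911/(2π·19.3) = 0.001576 m·K/W
  R'_aerogel blanket = ln(0.0811/0.0368)/(2πk) = 0.7902/(2π·0.0132) = 9.527 m·K/W
ΣR = 9.529 m·K/W
ΔT = Q'·ΣR = 2.35 × 9.529 = 22.39 K
Heat flows inward, so T_out = T_in + ΔT = 4.37 + 22.39 = 26.8 °C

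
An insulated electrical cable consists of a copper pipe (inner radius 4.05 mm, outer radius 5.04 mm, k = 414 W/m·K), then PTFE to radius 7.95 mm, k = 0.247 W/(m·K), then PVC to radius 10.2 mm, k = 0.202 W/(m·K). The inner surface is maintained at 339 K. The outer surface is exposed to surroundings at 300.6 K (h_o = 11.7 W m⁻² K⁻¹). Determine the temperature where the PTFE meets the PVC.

Resistance network (inner→outer):
  R'_copper = ln(0.00504/0.00405)/(2πk) = 0.2187/(2π·414) = 8.407×10^-5 m·K/W
  R'_PTFE = ln(0.00795/0.00504)/(2πk) = 0.4558/(2π·0.247) = 0.2937 m·K/W
  R'_PVC = ln(0.0102/0.00795)/(2πk) = 0.2492/(2π·0.202) = 0.1964 m·K/W
  R'_conv,out = 1/(2πr h) = 1/(2π·0.0102·11.7) = 1.334 m·K/W
ΣR = 8.407×10^-5 + 0.2937 + 0.1964 + 1.334 = 1.824 m·K/W
Q' = ΔT/ΣR = (339 K − 300.6 K)/1.824 = 21.05 W/m
From the inner boundary to the PTFE/PVC interface, ΣR_partial = 0.2938 m·K/W.
T_interface = T_in − Q'·ΣR_partial = 339 K − (21.05)(0.2938) = 332.8 K

T = 332.8 K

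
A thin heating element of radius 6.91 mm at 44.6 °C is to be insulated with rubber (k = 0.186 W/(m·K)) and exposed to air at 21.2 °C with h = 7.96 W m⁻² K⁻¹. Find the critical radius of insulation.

r_cr = 2.34 cm

For a cylinder, r_cr = k_ins/h = 0.186/7.96 = 0.0234 m = 2.34 cm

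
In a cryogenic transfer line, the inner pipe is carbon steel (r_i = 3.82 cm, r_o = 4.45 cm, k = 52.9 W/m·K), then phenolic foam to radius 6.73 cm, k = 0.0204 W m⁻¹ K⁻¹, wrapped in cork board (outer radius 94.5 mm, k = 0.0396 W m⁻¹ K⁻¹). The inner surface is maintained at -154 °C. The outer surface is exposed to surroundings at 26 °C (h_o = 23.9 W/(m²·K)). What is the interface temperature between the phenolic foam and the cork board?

Resistance network (inner→outer):
  R'_carbon steel = ln(0.0445/0.0382)/(2πk) = 0.1527/(2π·52.9) = 4.593×10^-4 m·K/W
  R'_phenolic foam = ln(0.0673/0.0445)/(2πk) = 0.4137/(2π·0.0204) = 3.227 m·K/W
  R'_cork board = ln(0.0945/0.0673)/(2πk) = 0.3394/(2π·0.0396) = 1.364 m·K/W
  R'_conv,out = 1/(2πr h) = 1/(2π·0.0945·23.9) = 0.07047 m·K/W
ΣR = 4.593×10^-4 + 3.227 + 1.364 + 0.07047 = 4.662 m·K/W
Q' = ΔT/ΣR = (-154 °C − 26 °C)/4.662 = -38.61 W/m
From the inner boundary to the phenolic foam/cork board interface, ΣR_partial = 3.227 m·K/W.
T_interface = T_in − Q'·ΣR_partial = -154 °C − (-38.61)(3.227) = -29.4 °C

T = -29.4 °C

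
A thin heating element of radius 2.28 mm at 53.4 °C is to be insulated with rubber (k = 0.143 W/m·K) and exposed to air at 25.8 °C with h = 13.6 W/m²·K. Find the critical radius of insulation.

r_cr = 1.05 cm

For a cylinder, r_cr = k_ins/h = 0.143/13.6 = 0.0105 m = 1.05 cm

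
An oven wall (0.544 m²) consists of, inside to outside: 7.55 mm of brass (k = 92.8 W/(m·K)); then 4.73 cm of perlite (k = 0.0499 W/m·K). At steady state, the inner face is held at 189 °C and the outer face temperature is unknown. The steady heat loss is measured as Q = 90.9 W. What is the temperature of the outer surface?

Sum the resistances:
  R_brass = L/(kA) = 0.00755/(92.8·0.544) = 1.496×10^-4 K/W
  R_perlite = L/(kA) = 0.0473/(0.0499·0.544) = 1.742 K/W
ΣR = 1.743 K/W
ΔT = Q·ΣR = 90.9 × 1.743 = 158.4 K
Heat flows outward, so T_out = T_in − ΔT = 189 − 158.4 = 30.6 °C

T_out = 30.6 °C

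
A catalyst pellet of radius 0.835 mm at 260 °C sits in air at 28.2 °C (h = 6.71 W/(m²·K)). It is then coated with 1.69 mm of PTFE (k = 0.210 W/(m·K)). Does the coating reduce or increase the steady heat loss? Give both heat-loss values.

Critical radius for a sphere: r_cr = 2k/h = 0.0626 m = 6.26 cm.
Outer radius after coating: r₂ = 8.35×10^-4 + 0.00169 = 0.002525 m.
Since r₁ < r_cr and r₂ ≤ r_cr, the coating moves toward the maximum at r_cr — heat loss rises.
Bare: R = 1/(4πr₁²h) = 17010 K/W; Q = 231.8/17010 = 0.0136 W.
Coated: R = R_cond + R_conv = 2164 K/W; Q = 231.8/2164 = 0.107 W.

increases: 0.0136 → 0.107 W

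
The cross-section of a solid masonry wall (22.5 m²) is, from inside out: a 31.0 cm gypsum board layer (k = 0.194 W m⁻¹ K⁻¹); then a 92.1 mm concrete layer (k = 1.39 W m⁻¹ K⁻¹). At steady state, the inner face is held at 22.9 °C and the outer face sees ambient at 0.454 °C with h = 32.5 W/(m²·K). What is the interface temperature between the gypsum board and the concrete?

T = 1.74 °C

Treat each layer as a resistance in series:
  R_gypsum board = L/(kA) = 0.310/(0.194·22.5) = 0.07102 K/W
  R_concrete = L/(kA) = 0.0921/(1.39·22.5) = 0.002945 K/W
  R_conv,out = 1/(hA) = 1/(32.5·22.5) = 0.001368 K/W
ΣR = 0.07102 + 0.002945 + 0.001368 = 0.07533 K/W
Q = ΔT/ΣR = (22.9 °C − 0.454 °C)/0.07533 = 298.0 W
From the inner boundary to the gypsum board/concrete interface, ΣR_partial = 0.07102 K/W.
T_interface = T_in − Q·ΣR_partial = 22.9 °C − (298.0)(0.07102) = 1.74 °C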